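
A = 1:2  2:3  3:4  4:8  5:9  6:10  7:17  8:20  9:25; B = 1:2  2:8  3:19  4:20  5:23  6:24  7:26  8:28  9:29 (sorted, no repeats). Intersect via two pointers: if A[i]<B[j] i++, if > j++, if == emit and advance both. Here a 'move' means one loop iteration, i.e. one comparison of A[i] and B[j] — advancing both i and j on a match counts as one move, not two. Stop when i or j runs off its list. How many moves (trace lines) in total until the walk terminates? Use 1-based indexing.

i=1 j=1: 2==2 emit, i++,j++
i=2 j=2: 3<8, i++
i=3 j=2: 4<8, i++
i=4 j=2: 8==8 emit, i++,j++
i=5 j=3: 9<19, i++
i=6 j=3: 10<19, i++
i=7 j=3: 17<19, i++
i=8 j=3: 20>19, j++
i=8 j=4: 20==20 emit, i++,j++
i=9 j=5: 25>23, j++
i=9 j=6: 25>24, j++
i=9 j=7: 25<26, i++

12 moves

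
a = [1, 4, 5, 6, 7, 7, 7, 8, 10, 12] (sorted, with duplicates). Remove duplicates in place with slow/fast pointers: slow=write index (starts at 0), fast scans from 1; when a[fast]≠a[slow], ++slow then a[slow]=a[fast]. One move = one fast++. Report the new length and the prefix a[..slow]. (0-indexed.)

slow=0 fast=1: a[fast]=4≠a[slow]=1 write a[1]=4, slow++,fast++
slow=1 fast=2: a[fast]=5≠a[slow]=4 write a[2]=5, slow++,fast++
slow=2 fast=3: a[fast]=6≠a[slow]=5 write a[3]=6, slow++,fast++
slow=3 fast=4: a[fast]=7≠a[slow]=6 write a[4]=7, slow++,fast++
slow=4 fast=5: a[fast]=7=a[slow] dup, fast++
slow=4 fast=6: a[fast]=7=a[slow] dup, fast++
slow=4 fast=7: a[fast]=8≠a[slow]=7 write a[5]=8, slow++,fast++
slow=5 fast=8: a[fast]=10≠a[slow]=8 write a[6]=10, slow++,fast++
slow=6 fast=9: a[fast]=12≠a[slow]=10 write a[7]=12, slow++,fast++

length 8; prefix = [1, 4, 5, 6, 7, 8, 10, 12]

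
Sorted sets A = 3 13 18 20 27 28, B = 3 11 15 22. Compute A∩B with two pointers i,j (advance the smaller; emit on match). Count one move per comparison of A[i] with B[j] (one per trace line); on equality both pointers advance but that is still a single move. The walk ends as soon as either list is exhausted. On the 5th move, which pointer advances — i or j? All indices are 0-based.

[i=0,j=0] 3==3 emit → i++,j++
[i=1,j=1] 13>11 → j++
[i=1,j=2] 13<15 → i++
[i=2,j=2] 18>15 → j++
[i=2,j=3] 18<22 → i++

i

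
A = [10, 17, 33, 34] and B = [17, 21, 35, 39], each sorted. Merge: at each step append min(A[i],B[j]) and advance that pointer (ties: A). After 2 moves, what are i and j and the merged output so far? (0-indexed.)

i=2, j=0, merged so far=[10, 17]

i=0 j=0: A[i]=10<=B[j]=17 take 10, i++
i=1 j=0: A[i]=17<=B[j]=17 take 17, i++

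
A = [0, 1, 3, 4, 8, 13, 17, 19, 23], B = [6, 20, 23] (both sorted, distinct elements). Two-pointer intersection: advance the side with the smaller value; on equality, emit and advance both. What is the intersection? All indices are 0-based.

intersection = [23]

[i=0,j=0] 0<6 → i++
[i=1,j=0] 1<6 → i++
[i=2,j=0] 3<6 → i++
[i=3,j=0] 4<6 → i++
[i=4,j=0] 8>6 → j++
[i=4,j=1] 8<20 → i++
[i=5,j=1] 13<20 → i++
[i=6,j=1] 17<20 → i++
[i=7,j=1] 19<20 → i++
[i=8,j=1] 23>20 → j++
[i=8,j=2] 23==23 emit → i++,j++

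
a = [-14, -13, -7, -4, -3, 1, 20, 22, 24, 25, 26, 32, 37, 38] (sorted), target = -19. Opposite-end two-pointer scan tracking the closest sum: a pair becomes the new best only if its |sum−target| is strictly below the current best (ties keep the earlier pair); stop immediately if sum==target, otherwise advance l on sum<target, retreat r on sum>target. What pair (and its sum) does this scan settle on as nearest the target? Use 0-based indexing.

l=0 r=13: -14+38=24 d=43 *, r--
l=0 r=12: -14+37=23 d=42 *, r--
l=0 r=11: -14+32=18 d=37 *, r--
l=0 r=10: -14+26=12 d=31 *, r--
l=0 r=9: -14+25=11 d=30 *, r--
l=0 r=8: -14+24=10 d=29 *, r--
l=0 r=7: -14+22=8 d=27 *, r--
l=0 r=6: -14+20=6 d=25 *, r--
l=0 r=5: -14+1=-13 d=6 *, r--
l=0 r=4: -14+-3=-17 d=2 *, r--
l=0 r=3: -14+-4=-18 d=1 *, r--
l=0 r=2: -14+-7=-21 d=2, l++
l=1 r=2: -13+-7=-20 d=1, l++

pair (-14, -4) with sum -18 (|Δ|=1)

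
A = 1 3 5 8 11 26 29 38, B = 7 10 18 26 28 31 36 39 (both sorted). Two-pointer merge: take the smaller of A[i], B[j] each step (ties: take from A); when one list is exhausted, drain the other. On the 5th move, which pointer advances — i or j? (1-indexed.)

[i=1,j=1] A[i]=1<=B[j]=7 take 1 → i++
[i=2,j=1] A[i]=3<=B[j]=7 take 3 → i++
[i=3,j=1] A[i]=5<=B[j]=7 take 5 → i++
[i=4,j=1] A[i]=8>B[j]=7 take 7 → j++
[i=4,j=2] A[i]=8<=B[j]=10 take 8 → i++

i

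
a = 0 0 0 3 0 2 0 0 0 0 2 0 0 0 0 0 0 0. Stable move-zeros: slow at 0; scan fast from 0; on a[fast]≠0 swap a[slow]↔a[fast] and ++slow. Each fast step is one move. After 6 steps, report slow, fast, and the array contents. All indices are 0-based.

(s=0,f=0) a[fast]=0 → fast++
(s=0,f=1) a[fast]=0 → fast++
(s=0,f=2) a[fast]=0 → fast++
(s=0,f=3) a[fast]=3≠0 swap→a[0]=3 → slow++,fast++
(s=1,f=4) a[fast]=0 → fast++
(s=1,f=5) a[fast]=2≠0 swap→a[1]=2 → slow++,fast++

slow=2, fast=6, a=[3, 2, 0, 0, 0, 0, 0, 0, 0, 0, 2, 0, 0, 0, 0, 0, 0, 0]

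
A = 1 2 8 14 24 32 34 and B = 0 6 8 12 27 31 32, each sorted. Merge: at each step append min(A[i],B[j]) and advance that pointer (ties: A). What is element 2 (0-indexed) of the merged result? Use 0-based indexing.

i=0 j=0: A[i]=1>B[j]=0 take 0, j++
i=0 j=1: A[i]=1<=B[j]=6 take 1, i++
i=1 j=1: A[i]=2<=B[j]=6 take 2, i++
i=2 j=1: A[i]=8>B[j]=6 take 6, j++
i=2 j=2: A[i]=8<=B[j]=8 take 8, i++
i=3 j=2: A[i]=14>B[j]=8 take 8, j++
i=3 j=3: A[i]=14>B[j]=12 take 12, j++
i=3 j=4: A[i]=14<=B[j]=27 take 14, i++
i=4 j=4: A[i]=24<=B[j]=27 take 24, i++
i=5 j=4: A[i]=32>B[j]=27 take 27, j++
i=5 j=5: A[i]=32>B[j]=31 take 31, j++
i=5 j=6: A[i]=32<=B[j]=32 take 32, i++
i=6 j=6: A[i]=34>B[j]=32 take 32, j++
i=6 j=7: B done, take A[i]=34, i++

merged[2] = 2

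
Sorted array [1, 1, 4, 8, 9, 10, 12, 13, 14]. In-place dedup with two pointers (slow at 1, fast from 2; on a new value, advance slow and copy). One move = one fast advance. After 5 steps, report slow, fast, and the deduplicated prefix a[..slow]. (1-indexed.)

slow=5, fast=7, prefix=[1, 4, 8, 9, 10]

slow=1 fast=2: a[fast]=1=a[slow] dup, fast++
slow=1 fast=3: a[fast]=4≠a[slow]=1 write a[2]=4, slow++,fast++
slow=2 fast=4: a[fast]=8≠a[slow]=4 write a[3]=8, slow++,fast++
slow=3 fast=5: a[fast]=9≠a[slow]=8 write a[4]=9, slow++,fast++
slow=4 fast=6: a[fast]=10≠a[slow]=9 write a[5]=10, slow++,fast++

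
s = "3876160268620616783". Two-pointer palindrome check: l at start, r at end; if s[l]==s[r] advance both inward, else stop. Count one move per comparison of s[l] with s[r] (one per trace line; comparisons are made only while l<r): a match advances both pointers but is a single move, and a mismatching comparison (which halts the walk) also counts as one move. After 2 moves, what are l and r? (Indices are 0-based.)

[0,18] '3'=='3' → l++,r--
[1,17] '8'=='8' → l++,r--

l=2, r=16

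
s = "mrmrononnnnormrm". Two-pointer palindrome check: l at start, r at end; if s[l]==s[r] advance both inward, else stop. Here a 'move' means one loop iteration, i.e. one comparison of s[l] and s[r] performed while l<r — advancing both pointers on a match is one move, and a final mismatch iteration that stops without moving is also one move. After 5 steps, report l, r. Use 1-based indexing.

l=1 r=16: 'm'=='m', l++,r--
l=2 r=15: 'r'=='r', l++,r--
l=3 r=14: 'm'=='m', l++,r--
l=4 r=13: 'r'=='r', l++,r--
l=5 r=12: 'o'=='o', l++,r--

l=6, r=11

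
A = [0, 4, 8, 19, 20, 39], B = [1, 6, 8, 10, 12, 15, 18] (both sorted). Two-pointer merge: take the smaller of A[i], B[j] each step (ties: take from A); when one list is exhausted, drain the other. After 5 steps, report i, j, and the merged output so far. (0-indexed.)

i=3, j=2, merged so far=[0, 1, 4, 6, 8]

i=0 j=0: A[i]=0<=B[j]=1 take 0, i++
i=1 j=0: A[i]=4>B[j]=1 take 1, j++
i=1 j=1: A[i]=4<=B[j]=6 take 4, i++
i=2 j=1: A[i]=8>B[j]=6 take 6, j++
i=2 j=2: A[i]=8<=B[j]=8 take 8, i++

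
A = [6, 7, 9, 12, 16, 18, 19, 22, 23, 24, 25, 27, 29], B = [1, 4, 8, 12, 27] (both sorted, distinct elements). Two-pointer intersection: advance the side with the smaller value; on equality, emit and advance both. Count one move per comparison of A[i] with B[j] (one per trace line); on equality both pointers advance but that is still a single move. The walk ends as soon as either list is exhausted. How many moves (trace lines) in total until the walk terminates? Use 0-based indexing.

[i=0,j=0] 6>1 → j++
[i=0,j=1] 6>4 → j++
[i=0,j=2] 6<8 → i++
[i=1,j=2] 7<8 → i++
[i=2,j=2] 9>8 → j++
[i=2,j=3] 9<12 → i++
[i=3,j=3] 12==12 emit → i++,j++
[i=4,j=4] 16<27 → i++
[i=5,j=4] 18<27 → i++
[i=6,j=4] 19<27 → i++
[i=7,j=4] 22<27 → i++
[i=8,j=4] 23<27 → i++
[i=9,j=4] 24<27 → i++
[i=10,j=4] 25<27 → i++
[i=11,j=4] 27==27 emit → i++,j++

15 moves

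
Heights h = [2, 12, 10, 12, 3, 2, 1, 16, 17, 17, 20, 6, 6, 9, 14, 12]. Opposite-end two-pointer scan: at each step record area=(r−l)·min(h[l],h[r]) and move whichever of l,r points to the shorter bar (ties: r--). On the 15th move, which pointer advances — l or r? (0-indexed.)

l=0 r=15: min(2,12)*15=30 best=30 *, l++
l=1 r=15: min(12,12)*14=168 best=168 *, r--
l=1 r=14: min(12,14)*13=156 best=168, l++
l=2 r=14: min(10,14)*12=120 best=168, l++
l=3 r=14: min(12,14)*11=132 best=168, l++
l=4 r=14: min(3,14)*10=30 best=168, l++
l=5 r=14: min(2,14)*9=18 best=168, l++
l=6 r=14: min(1,14)*8=8 best=168, l++
l=7 r=14: min(16,14)*7=98 best=168, r--
l=7 r=13: min(16,9)*6=54 best=168, r--
l=7 r=12: min(16,6)*5=30 best=168, r--
l=7 r=11: min(16,6)*4=24 best=168, r--
l=7 r=10: min(16,20)*3=48 best=168, l++
l=8 r=10: min(17,20)*2=34 best=168, l++
l=9 r=10: min(17,20)*1=17 best=168, l++

l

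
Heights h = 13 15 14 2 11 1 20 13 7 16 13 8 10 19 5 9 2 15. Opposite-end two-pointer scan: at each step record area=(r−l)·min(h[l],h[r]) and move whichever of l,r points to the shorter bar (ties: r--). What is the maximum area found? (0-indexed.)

max area = 240

[0,17] min(13,15)*17=221 best=221 * → l++
[1,17] min(15,15)*16=240 best=240 * → r--
[1,16] min(15,2)*15=30 best=240 → r--
[1,15] min(15,9)*14=126 best=240 → r--
[1,14] min(15,5)*13=65 best=240 → r--
[1,13] min(15,19)*12=180 best=240 → l++
[2,13] min(14,19)*11=154 best=240 → l++
[3,13] min(2,19)*10=20 best=240 → l++
[4,13] min(11,19)*9=99 best=240 → l++
[5,13] min(1,19)*8=8 best=240 → l++
[6,13] min(20,19)*7=133 best=240 → r--
[6,12] min(20,10)*6=60 best=240 → r--
[6,11] min(20,8)*5=40 best=240 → r--
[6,10] min(20,13)*4=52 best=240 → r--
[6,9] min(20,16)*3=48 best=240 → r--
[6,8] min(20,7)*2=14 best=240 → r--
[6,7] min(20,13)*1=13 best=240 → r--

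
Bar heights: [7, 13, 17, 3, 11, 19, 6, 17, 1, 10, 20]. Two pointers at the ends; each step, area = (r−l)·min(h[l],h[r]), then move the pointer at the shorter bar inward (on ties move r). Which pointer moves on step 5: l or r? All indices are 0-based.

[0,10] min(7,20)*10=70 best=70 * → l++
[1,10] min(13,20)*9=117 best=117 * → l++
[2,10] min(17,20)*8=136 best=136 * → l++
[3,10] min(3,20)*7=21 best=136 → l++
[4,10] min(11,20)*6=66 best=136 → l++

l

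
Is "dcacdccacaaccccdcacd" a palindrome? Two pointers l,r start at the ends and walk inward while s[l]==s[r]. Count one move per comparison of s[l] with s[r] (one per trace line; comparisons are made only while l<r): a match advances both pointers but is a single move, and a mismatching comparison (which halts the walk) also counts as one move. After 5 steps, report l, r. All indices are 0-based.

l=0 r=19: 'd'=='d', l++,r--
l=1 r=18: 'c'=='c', l++,r--
l=2 r=17: 'a'=='a', l++,r--
l=3 r=16: 'c'=='c', l++,r--
l=4 r=15: 'd'=='d', l++,r--

l=5, r=14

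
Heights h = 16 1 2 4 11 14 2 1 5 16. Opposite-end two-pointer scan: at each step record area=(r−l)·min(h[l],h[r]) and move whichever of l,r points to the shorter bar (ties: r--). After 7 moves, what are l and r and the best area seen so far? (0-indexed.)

l=0, r=2, best area=144

[0,9] min(16,16)*9=144 best=144 * → r--
[0,8] min(16,5)*8=40 best=144 → r--
[0,7] min(16,1)*7=7 best=144 → r--
[0,6] min(16,2)*6=12 best=144 → r--
[0,5] min(16,14)*5=70 best=144 → r--
[0,4] min(16,11)*4=44 best=144 → r--
[0,3] min(16,4)*3=12 best=144 → r--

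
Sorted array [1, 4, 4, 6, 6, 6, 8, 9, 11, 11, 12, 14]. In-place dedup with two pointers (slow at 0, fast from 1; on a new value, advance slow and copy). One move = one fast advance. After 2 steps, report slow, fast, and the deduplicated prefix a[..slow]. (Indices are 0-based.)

slow=1, fast=3, prefix=[1, 4]

slow=0 fast=1: a[fast]=4≠a[slow]=1 write a[1]=4, slow++,fast++
slow=1 fast=2: a[fast]=4=a[slow] dup, fast++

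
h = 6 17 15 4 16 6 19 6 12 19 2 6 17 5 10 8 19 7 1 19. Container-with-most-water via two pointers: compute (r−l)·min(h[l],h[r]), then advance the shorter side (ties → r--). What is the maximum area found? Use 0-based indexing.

l=0 r=19: min(6,19)*19=114 best=114 *, l++
l=1 r=19: min(17,19)*18=306 best=306 *, l++
l=2 r=19: min(15,19)*17=255 best=306, l++
l=3 r=19: min(4,19)*16=64 best=306, l++
l=4 r=19: min(16,19)*15=240 best=306, l++
l=5 r=19: min(6,19)*14=84 best=306, l++
l=6 r=19: min(19,19)*13=247 best=306, r--
l=6 r=18: min(19,1)*12=12 best=306, r--
l=6 r=17: min(19,7)*11=77 best=306, r--
l=6 r=16: min(19,19)*10=190 best=306, r--
l=6 r=15: min(19,8)*9=72 best=306, r--
l=6 r=14: min(19,10)*8=80 best=306, r--
l=6 r=13: min(19,5)*7=35 best=306, r--
l=6 r=12: min(19,17)*6=102 best=306, r--
l=6 r=11: min(19,6)*5=30 best=306, r--
l=6 r=10: min(19,2)*4=8 best=306, r--
l=6 r=9: min(19,19)*3=57 best=306, r--
l=6 r=8: min(19,12)*2=24 best=306, r--
l=6 r=7: min(19,6)*1=6 best=306, r--

max area = 306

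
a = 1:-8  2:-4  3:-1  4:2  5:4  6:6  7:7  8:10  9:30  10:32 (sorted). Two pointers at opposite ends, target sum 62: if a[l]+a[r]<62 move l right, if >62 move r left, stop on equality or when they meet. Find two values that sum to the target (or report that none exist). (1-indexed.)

[1,10] -8+32=24 <62 → l++
[2,10] -4+32=28 <62 → l++
[3,10] -1+32=31 <62 → l++
[4,10] 2+32=34 <62 → l++
[5,10] 4+32=36 <62 → l++
[6,10] 6+32=38 <62 → l++
[7,10] 7+32=39 <62 → l++
[8,10] 10+32=42 <62 → l++
[9,10] 30+32=62 → found

(30, 32)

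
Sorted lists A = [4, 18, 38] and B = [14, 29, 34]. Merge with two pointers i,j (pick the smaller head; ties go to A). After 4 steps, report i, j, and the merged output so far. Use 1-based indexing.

i=3, j=3, merged so far=[4, 14, 18, 29]

[i=1,j=1] A[i]=4<=B[j]=14 take 4 → i++
[i=2,j=1] A[i]=18>B[j]=14 take 14 → j++
[i=2,j=2] A[i]=18<=B[j]=29 take 18 → i++
[i=3,j=2] A[i]=38>B[j]=29 take 29 → j++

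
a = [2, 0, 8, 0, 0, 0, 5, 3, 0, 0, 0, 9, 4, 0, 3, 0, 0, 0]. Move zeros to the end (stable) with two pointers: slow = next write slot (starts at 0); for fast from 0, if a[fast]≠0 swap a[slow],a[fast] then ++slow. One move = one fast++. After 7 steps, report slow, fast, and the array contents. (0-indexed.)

slow=3, fast=7, a=[2, 8, 5, 0, 0, 0, 0, 3, 0, 0, 0, 9, 4, 0, 3, 0, 0, 0]

slow=0 fast=0: a[fast]=2≠0 swap→a[0]=2, slow++,fast++
slow=1 fast=1: a[fast]=0, fast++
slow=1 fast=2: a[fast]=8≠0 swap→a[1]=8, slow++,fast++
slow=2 fast=3: a[fast]=0, fast++
slow=2 fast=4: a[fast]=0, fast++
slow=2 fast=5: a[fast]=0, fast++
slow=2 fast=6: a[fast]=5≠0 swap→a[2]=5, slow++,fast++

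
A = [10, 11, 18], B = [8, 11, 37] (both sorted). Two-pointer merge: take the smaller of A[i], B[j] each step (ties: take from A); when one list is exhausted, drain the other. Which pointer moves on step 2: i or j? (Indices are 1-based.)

i

[i=1,j=1] A[i]=10>B[j]=8 take 8 → j++
[i=1,j=2] A[i]=10<=B[j]=11 take 10 → i++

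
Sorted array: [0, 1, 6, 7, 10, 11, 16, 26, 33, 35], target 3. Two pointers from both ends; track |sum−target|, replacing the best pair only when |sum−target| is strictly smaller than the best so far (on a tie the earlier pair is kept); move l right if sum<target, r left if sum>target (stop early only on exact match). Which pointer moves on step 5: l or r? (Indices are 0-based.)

[0,9] 0+35=35 d=32 * → r--
[0,8] 0+33=33 d=30 * → r--
[0,7] 0+26=26 d=23 * → r--
[0,6] 0+16=16 d=13 * → r--
[0,5] 0+11=11 d=8 * → r--

r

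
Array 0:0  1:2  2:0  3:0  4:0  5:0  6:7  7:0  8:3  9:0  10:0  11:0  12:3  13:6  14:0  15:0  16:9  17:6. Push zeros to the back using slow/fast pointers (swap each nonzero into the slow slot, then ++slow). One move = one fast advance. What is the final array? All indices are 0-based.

(s=0,f=0) a[fast]=0 → fast++
(s=0,f=1) a[fast]=2≠0 swap→a[0]=2 → slow++,fast++
(s=1,f=2) a[fast]=0 → fast++
(s=1,f=3) a[fast]=0 → fast++
(s=1,f=4) a[fast]=0 → fast++
(s=1,f=5) a[fast]=0 → fast++
(s=1,f=6) a[fast]=7≠0 swap→a[1]=7 → slow++,fast++
(s=2,f=7) a[fast]=0 → fast++
(s=2,f=8) a[fast]=3≠0 swap→a[2]=3 → slow++,fast++
(s=3,f=9) a[fast]=0 → fast++
(s=3,f=10) a[fast]=0 → fast++
(s=3,f=11) a[fast]=0 → fast++
(s=3,f=12) a[fast]=3≠0 swap→a[3]=3 → slow++,fast++
(s=4,f=13) a[fast]=6≠0 swap→a[4]=6 → slow++,fast++
(s=5,f=14) a[fast]=0 → fast++
(s=5,f=15) a[fast]=0 → fast++
(s=5,f=16) a[fast]=9≠0 swap→a[5]=9 → slow++,fast++
(s=6,f=17) a[fast]=6≠0 swap→a[6]=6 → slow++,fast++

[2, 7, 3, 3, 6, 9, 6, 0, 0, 0, 0, 0, 0, 0, 0, 0, 0, 0]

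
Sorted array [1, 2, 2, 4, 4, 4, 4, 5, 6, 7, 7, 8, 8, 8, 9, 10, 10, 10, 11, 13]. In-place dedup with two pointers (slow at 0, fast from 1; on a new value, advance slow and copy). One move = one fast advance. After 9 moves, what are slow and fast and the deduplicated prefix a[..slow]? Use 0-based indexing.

slow=5, fast=10, prefix=[1, 2, 4, 5, 6, 7]

slow=0 fast=1: a[fast]=2≠a[slow]=1 write a[1]=2, slow++,fast++
slow=1 fast=2: a[fast]=2=a[slow] dup, fast++
slow=1 fast=3: a[fast]=4≠a[slow]=2 write a[2]=4, slow++,fast++
slow=2 fast=4: a[fast]=4=a[slow] dup, fast++
slow=2 fast=5: a[fast]=4=a[slow] dup, fast++
slow=2 fast=6: a[fast]=4=a[slow] dup, fast++
slow=2 fast=7: a[fast]=5≠a[slow]=4 write a[3]=5, slow++,fast++
slow=3 fast=8: a[fast]=6≠a[slow]=5 write a[4]=6, slow++,fast++
slow=4 fast=9: a[fast]=7≠a[slow]=6 write a[5]=7, slow++,fast++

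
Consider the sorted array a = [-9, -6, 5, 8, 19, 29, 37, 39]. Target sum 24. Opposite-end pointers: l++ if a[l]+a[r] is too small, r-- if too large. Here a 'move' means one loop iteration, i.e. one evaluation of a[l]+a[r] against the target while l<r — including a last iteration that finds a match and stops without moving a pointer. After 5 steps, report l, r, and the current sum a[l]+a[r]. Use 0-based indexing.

[0,7] -9+39=30 >24 → r--
[0,6] -9+37=28 >24 → r--
[0,5] -9+29=20 <24 → l++
[1,5] -6+29=23 <24 → l++
[2,5] 5+29=34 >24 → r--

l=2, r=4, sum=24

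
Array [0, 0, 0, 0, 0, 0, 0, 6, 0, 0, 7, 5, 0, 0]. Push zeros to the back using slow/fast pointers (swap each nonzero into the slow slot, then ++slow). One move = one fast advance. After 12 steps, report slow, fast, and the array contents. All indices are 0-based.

slow=3, fast=12, a=[6, 7, 5, 0, 0, 0, 0, 0, 0, 0, 0, 0, 0, 0]

slow=0 fast=0: a[fast]=0, fast++
slow=0 fast=1: a[fast]=0, fast++
slow=0 fast=2: a[fast]=0, fast++
slow=0 fast=3: a[fast]=0, fast++
slow=0 fast=4: a[fast]=0, fast++
slow=0 fast=5: a[fast]=0, fast++
slow=0 fast=6: a[fast]=0, fast++
slow=0 fast=7: a[fast]=6≠0 swap→a[0]=6, slow++,fast++
slow=1 fast=8: a[fast]=0, fast++
slow=1 fast=9: a[fast]=0, fast++
slow=1 fast=10: a[fast]=7≠0 swap→a[1]=7, slow++,fast++
slow=2 fast=11: a[fast]=5≠0 swap→a[2]=5, slow++,fast++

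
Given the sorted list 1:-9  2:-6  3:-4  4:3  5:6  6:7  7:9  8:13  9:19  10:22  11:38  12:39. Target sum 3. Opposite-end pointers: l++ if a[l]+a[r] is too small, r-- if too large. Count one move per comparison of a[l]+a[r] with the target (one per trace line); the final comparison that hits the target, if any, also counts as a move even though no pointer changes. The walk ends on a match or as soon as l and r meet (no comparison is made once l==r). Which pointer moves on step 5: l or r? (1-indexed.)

l=1 r=12: -9+39=30 >3, r--
l=1 r=11: -9+38=29 >3, r--
l=1 r=10: -9+22=13 >3, r--
l=1 r=9: -9+19=10 >3, r--
l=1 r=8: -9+13=4 >3, r--

r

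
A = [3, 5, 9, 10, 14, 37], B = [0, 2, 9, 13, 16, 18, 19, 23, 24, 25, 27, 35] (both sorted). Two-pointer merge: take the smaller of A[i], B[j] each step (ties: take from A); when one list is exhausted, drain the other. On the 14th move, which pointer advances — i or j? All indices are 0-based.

j

i=0 j=0: A[i]=3>B[j]=0 take 0, j++
i=0 j=1: A[i]=3>B[j]=2 take 2, j++
i=0 j=2: A[i]=3<=B[j]=9 take 3, i++
i=1 j=2: A[i]=5<=B[j]=9 take 5, i++
i=2 j=2: A[i]=9<=B[j]=9 take 9, i++
i=3 j=2: A[i]=10>B[j]=9 take 9, j++
i=3 j=3: A[i]=10<=B[j]=13 take 10, i++
i=4 j=3: A[i]=14>B[j]=13 take 13, j++
i=4 j=4: A[i]=14<=B[j]=16 take 14, i++
i=5 j=4: A[i]=37>B[j]=16 take 16, j++
i=5 j=5: A[i]=37>B[j]=18 take 18, j++
i=5 j=6: A[i]=37>B[j]=19 take 19, j++
i=5 j=7: A[i]=37>B[j]=23 take 23, j++
i=5 j=8: A[i]=37>B[j]=24 take 24, j++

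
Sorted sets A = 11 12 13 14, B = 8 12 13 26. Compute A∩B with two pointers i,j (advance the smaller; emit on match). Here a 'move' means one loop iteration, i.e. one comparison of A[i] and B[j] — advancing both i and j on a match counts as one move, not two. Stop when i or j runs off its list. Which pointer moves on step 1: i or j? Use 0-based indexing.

[i=0,j=0] 11>8 → j++

j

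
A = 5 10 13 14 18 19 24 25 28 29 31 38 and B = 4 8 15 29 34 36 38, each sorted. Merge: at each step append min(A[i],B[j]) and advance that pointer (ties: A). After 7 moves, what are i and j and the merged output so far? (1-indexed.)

i=5, j=4, merged so far=[4, 5, 8, 10, 13, 14, 15]

[i=1,j=1] A[i]=5>B[j]=4 take 4 → j++
[i=1,j=2] A[i]=5<=B[j]=8 take 5 → i++
[i=2,j=2] A[i]=10>B[j]=8 take 8 → j++
[i=2,j=3] A[i]=10<=B[j]=15 take 10 → i++
[i=3,j=3] A[i]=13<=B[j]=15 take 13 → i++
[i=4,j=3] A[i]=14<=B[j]=15 take 14 → i++
[i=5,j=3] A[i]=18>B[j]=15 take 15 → j++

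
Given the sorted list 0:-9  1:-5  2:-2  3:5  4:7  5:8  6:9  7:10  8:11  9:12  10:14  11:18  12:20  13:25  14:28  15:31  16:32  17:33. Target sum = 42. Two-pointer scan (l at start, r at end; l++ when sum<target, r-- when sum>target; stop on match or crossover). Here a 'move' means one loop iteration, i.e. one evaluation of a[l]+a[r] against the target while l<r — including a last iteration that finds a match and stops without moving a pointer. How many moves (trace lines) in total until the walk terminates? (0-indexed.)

7 moves

l=0 r=17: -9+33=24 <42, l++
l=1 r=17: -5+33=28 <42, l++
l=2 r=17: -2+33=31 <42, l++
l=3 r=17: 5+33=38 <42, l++
l=4 r=17: 7+33=40 <42, l++
l=5 r=17: 8+33=41 <42, l++
l=6 r=17: 9+33=42, found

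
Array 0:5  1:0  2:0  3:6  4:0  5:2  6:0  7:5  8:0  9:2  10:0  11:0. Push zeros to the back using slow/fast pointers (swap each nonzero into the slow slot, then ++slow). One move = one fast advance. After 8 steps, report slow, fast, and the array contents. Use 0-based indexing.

slow=0 fast=0: a[fast]=5≠0 swap→a[0]=5, slow++,fast++
slow=1 fast=1: a[fast]=0, fast++
slow=1 fast=2: a[fast]=0, fast++
slow=1 fast=3: a[fast]=6≠0 swap→a[1]=6, slow++,fast++
slow=2 fast=4: a[fast]=0, fast++
slow=2 fast=5: a[fast]=2≠0 swap→a[2]=2, slow++,fast++
slow=3 fast=6: a[fast]=0, fast++
slow=3 fast=7: a[fast]=5≠0 swap→a[3]=5, slow++,fast++

slow=4, fast=8, a=[5, 6, 2, 5, 0, 0, 0, 0, 0, 2, 0, 0]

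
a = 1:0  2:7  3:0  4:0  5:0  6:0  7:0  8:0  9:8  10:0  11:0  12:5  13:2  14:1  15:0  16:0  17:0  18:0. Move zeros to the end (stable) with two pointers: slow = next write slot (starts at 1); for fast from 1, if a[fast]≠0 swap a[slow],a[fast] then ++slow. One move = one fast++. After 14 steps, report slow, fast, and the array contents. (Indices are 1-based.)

(s=1,f=1) a[fast]=0 → fast++
(s=1,f=2) a[fast]=7≠0 swap→a[1]=7 → slow++,fast++
(s=2,f=3) a[fast]=0 → fast++
(s=2,f=4) a[fast]=0 → fast++
(s=2,f=5) a[fast]=0 → fast++
(s=2,f=6) a[fast]=0 → fast++
(s=2,f=7) a[fast]=0 → fast++
(s=2,f=8) a[fast]=0 → fast++
(s=2,f=9) a[fast]=8≠0 swap→a[2]=8 → slow++,fast++
(s=3,f=10) a[fast]=0 → fast++
(s=3,f=11) a[fast]=0 → fast++
(s=3,f=12) a[fast]=5≠0 swap→a[3]=5 → slow++,fast++
(s=4,f=13) a[fast]=2≠0 swap→a[4]=2 → slow++,fast++
(s=5,f=14) a[fast]=1≠0 swap→a[5]=1 → slow++,fast++

slow=6, fast=15, a=[7, 8, 5, 2, 1, 0, 0, 0, 0, 0, 0, 0, 0, 0, 0, 0, 0, 0]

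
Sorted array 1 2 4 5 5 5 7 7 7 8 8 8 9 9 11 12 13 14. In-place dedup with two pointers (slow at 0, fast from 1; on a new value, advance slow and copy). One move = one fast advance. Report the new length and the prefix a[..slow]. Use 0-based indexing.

length 11; prefix = [1, 2, 4, 5, 7, 8, 9, 11, 12, 13, 14]

slow=0 fast=1: a[fast]=2≠a[slow]=1 write a[1]=2, slow++,fast++
slow=1 fast=2: a[fast]=4≠a[slow]=2 write a[2]=4, slow++,fast++
slow=2 fast=3: a[fast]=5≠a[slow]=4 write a[3]=5, slow++,fast++
slow=3 fast=4: a[fast]=5=a[slow] dup, fast++
slow=3 fast=5: a[fast]=5=a[slow] dup, fast++
slow=3 fast=6: a[fast]=7≠a[slow]=5 write a[4]=7, slow++,fast++
slow=4 fast=7: a[fast]=7=a[slow] dup, fast++
slow=4 fast=8: a[fast]=7=a[slow] dup, fast++
slow=4 fast=9: a[fast]=8≠a[slow]=7 write a[5]=8, slow++,fast++
slow=5 fast=10: a[fast]=8=a[slow] dup, fast++
slow=5 fast=11: a[fast]=8=a[slow] dup, fast++
slow=5 fast=12: a[fast]=9≠a[slow]=8 write a[6]=9, slow++,fast++
slow=6 fast=13: a[fast]=9=a[slow] dup, fast++
slow=6 fast=14: a[fast]=11≠a[slow]=9 write a[7]=11, slow++,fast++
slow=7 fast=15: a[fast]=12≠a[slow]=11 write a[8]=12, slow++,fast++
slow=8 fast=16: a[fast]=13≠a[slow]=12 write a[9]=13, slow++,fast++
slow=9 fast=17: a[fast]=14≠a[slow]=13 write a[10]=14, slow++,fast++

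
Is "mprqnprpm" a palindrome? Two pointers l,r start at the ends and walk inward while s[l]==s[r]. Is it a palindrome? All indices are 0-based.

l=0 r=8: 'm'=='m', l++,r--
l=1 r=7: 'p'=='p', l++,r--
l=2 r=6: 'r'=='r', l++,r--
l=3 r=5: 'q'!='p', stop

not a palindrome (mismatch at 3,5)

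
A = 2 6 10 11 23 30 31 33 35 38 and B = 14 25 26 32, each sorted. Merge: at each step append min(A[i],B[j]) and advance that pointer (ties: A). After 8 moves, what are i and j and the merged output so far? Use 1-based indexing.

i=1 j=1: A[i]=2<=B[j]=14 take 2, i++
i=2 j=1: A[i]=6<=B[j]=14 take 6, i++
i=3 j=1: A[i]=10<=B[j]=14 take 10, i++
i=4 j=1: A[i]=11<=B[j]=14 take 11, i++
i=5 j=1: A[i]=23>B[j]=14 take 14, j++
i=5 j=2: A[i]=23<=B[j]=25 take 23, i++
i=6 j=2: A[i]=30>B[j]=25 take 25, j++
i=6 j=3: A[i]=30>B[j]=26 take 26, j++

i=6, j=4, merged so far=[2, 6, 10, 11, 14, 23, 25, 26]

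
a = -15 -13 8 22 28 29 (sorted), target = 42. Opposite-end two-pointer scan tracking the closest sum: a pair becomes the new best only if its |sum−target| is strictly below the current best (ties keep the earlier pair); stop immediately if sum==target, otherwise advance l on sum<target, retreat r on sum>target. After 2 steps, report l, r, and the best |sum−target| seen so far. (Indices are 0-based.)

l=2, r=5, best |Δ|=26

l=0 r=5: -15+29=14 d=28 *, l++
l=1 r=5: -13+29=16 d=26 *, l++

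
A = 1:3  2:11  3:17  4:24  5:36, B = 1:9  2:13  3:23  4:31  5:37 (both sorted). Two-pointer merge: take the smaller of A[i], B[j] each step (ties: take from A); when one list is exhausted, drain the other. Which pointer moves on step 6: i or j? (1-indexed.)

i=1 j=1: A[i]=3<=B[j]=9 take 3, i++
i=2 j=1: A[i]=11>B[j]=9 take 9, j++
i=2 j=2: A[i]=11<=B[j]=13 take 11, i++
i=3 j=2: A[i]=17>B[j]=13 take 13, j++
i=3 j=3: A[i]=17<=B[j]=23 take 17, i++
i=4 j=3: A[i]=24>B[j]=23 take 23, j++

j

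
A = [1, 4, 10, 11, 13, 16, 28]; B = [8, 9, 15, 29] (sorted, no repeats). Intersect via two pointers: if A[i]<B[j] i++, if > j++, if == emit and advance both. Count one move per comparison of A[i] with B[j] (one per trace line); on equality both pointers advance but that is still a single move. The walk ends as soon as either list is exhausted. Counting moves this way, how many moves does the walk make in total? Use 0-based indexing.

i=0 j=0: 1<8, i++
i=1 j=0: 4<8, i++
i=2 j=0: 10>8, j++
i=2 j=1: 10>9, j++
i=2 j=2: 10<15, i++
i=3 j=2: 11<15, i++
i=4 j=2: 13<15, i++
i=5 j=2: 16>15, j++
i=5 j=3: 16<29, i++
i=6 j=3: 28<29, i++

10 moves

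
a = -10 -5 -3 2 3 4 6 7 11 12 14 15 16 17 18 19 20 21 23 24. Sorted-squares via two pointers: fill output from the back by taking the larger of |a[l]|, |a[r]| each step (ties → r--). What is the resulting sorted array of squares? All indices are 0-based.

[4, 9, 9, 16, 25, 36, 49, 100, 121, 144, 196, 225, 256, 289, 324, 361, 400, 441, 529, 576]

l=0 r=19: |-10|<=|24| out[19]=576, r--
l=0 r=18: |-10|<=|23| out[18]=529, r--
l=0 r=17: |-10|<=|21| out[17]=441, r--
l=0 r=16: |-10|<=|20| out[16]=400, r--
l=0 r=15: |-10|<=|19| out[15]=361, r--
l=0 r=14: |-10|<=|18| out[14]=324, r--
l=0 r=13: |-10|<=|17| out[13]=289, r--
l=0 r=12: |-10|<=|16| out[12]=256, r--
l=0 r=11: |-10|<=|15| out[11]=225, r--
l=0 r=10: |-10|<=|14| out[10]=196, r--
l=0 r=9: |-10|<=|12| out[9]=144, r--
l=0 r=8: |-10|<=|11| out[8]=121, r--
l=0 r=7: |-10|>|7| out[7]=100, l++
l=1 r=7: |-5|<=|7| out[6]=49, r--
l=1 r=6: |-5|<=|6| out[5]=36, r--
l=1 r=5: |-5|>|4| out[4]=25, l++
l=2 r=5: |-3|<=|4| out[3]=16, r--
l=2 r=4: |-3|<=|3| out[2]=9, r--
l=2 r=3: |-3|>|2| out[1]=9, l++
l=3 r=3: |2|<=|2| out[0]=4, r--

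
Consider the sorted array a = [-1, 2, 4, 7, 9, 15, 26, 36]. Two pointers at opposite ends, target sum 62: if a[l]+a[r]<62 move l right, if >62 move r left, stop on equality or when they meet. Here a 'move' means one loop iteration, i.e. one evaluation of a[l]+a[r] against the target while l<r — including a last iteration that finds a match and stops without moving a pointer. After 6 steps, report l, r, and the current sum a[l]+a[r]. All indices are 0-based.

[0,7] -1+36=35 <62 → l++
[1,7] 2+36=38 <62 → l++
[2,7] 4+36=40 <62 → l++
[3,7] 7+36=43 <62 → l++
[4,7] 9+36=45 <62 → l++
[5,7] 15+36=51 <62 → l++

l=6, r=7, sum=62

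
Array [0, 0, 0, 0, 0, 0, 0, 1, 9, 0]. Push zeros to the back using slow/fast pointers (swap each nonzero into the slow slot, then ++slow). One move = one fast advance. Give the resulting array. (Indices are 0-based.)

slow=0 fast=0: a[fast]=0, fast++
slow=0 fast=1: a[fast]=0, fast++
slow=0 fast=2: a[fast]=0, fast++
slow=0 fast=3: a[fast]=0, fast++
slow=0 fast=4: a[fast]=0, fast++
slow=0 fast=5: a[fast]=0, fast++
slow=0 fast=6: a[fast]=0, fast++
slow=0 fast=7: a[fast]=1≠0 swap→a[0]=1, slow++,fast++
slow=1 fast=8: a[fast]=9≠0 swap→a[1]=9, slow++,fast++
slow=2 fast=9: a[fast]=0, fast++

[1, 9, 0, 0, 0, 0, 0, 0, 0, 0]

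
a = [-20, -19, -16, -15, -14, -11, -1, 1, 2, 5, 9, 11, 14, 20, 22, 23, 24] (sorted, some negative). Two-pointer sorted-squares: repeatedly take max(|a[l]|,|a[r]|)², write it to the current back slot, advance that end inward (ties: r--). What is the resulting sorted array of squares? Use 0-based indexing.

[0,16] |-20|<=|24| out[16]=576 → r--
[0,15] |-20|<=|23| out[15]=529 → r--
[0,14] |-20|<=|22| out[14]=484 → r--
[0,13] |-20|<=|20| out[13]=400 → r--
[0,12] |-20|>|14| out[12]=400 → l++
[1,12] |-19|>|14| out[11]=361 → l++
[2,12] |-16|>|14| out[10]=256 → l++
[3,12] |-15|>|14| out[9]=225 → l++
[4,12] |-14|<=|14| out[8]=196 → r--
[4,11] |-14|>|11| out[7]=196 → l++
[5,11] |-11|<=|11| out[6]=121 → r--
[5,10] |-11|>|9| out[5]=121 → l++
[6,10] |-1|<=|9| out[4]=81 → r--
[6,9] |-1|<=|5| out[3]=25 → r--
[6,8] |-1|<=|2| out[2]=4 → r--
[6,7] |-1|<=|1| out[1]=1 → r--
[6,6] |-1|<=|-1| out[0]=1 → r--

[1, 1, 4, 25, 81, 121, 121, 196, 196, 225, 256, 361, 400, 400, 484, 529, 576]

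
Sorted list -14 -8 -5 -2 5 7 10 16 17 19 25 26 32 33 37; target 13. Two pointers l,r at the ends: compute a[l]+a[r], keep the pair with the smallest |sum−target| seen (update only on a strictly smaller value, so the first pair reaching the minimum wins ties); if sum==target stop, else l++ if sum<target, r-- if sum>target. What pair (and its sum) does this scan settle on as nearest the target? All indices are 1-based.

pair (-14, 26) with sum 12 (|Δ|=1)

l=1 r=15: -14+37=23 d=10 *, r--
l=1 r=14: -14+33=19 d=6 *, r--
l=1 r=13: -14+32=18 d=5 *, r--
l=1 r=12: -14+26=12 d=1 *, l++
l=2 r=12: -8+26=18 d=5, r--
l=2 r=11: -8+25=17 d=4, r--
l=2 r=10: -8+19=11 d=2, l++
l=3 r=10: -5+19=14 d=1, r--
l=3 r=9: -5+17=12 d=1, l++
l=4 r=9: -2+17=15 d=2, r--
l=4 r=8: -2+16=14 d=1, r--
l=4 r=7: -2+10=8 d=5, l++
l=5 r=7: 5+10=15 d=2, r--
l=5 r=6: 5+7=12 d=1, l++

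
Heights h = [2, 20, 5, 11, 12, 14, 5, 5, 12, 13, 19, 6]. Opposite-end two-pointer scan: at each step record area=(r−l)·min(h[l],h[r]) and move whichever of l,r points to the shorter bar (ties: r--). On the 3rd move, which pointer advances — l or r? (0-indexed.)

l=0 r=11: min(2,6)*11=22 best=22 *, l++
l=1 r=11: min(20,6)*10=60 best=60 *, r--
l=1 r=10: min(20,19)*9=171 best=171 *, r--

r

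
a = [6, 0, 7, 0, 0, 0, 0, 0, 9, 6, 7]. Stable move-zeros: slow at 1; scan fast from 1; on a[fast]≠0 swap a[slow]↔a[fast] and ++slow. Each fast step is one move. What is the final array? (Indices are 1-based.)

slow=1 fast=1: a[fast]=6≠0 swap→a[1]=6, slow++,fast++
slow=2 fast=2: a[fast]=0, fast++
slow=2 fast=3: a[fast]=7≠0 swap→a[2]=7, slow++,fast++
slow=3 fast=4: a[fast]=0, fast++
slow=3 fast=5: a[fast]=0, fast++
slow=3 fast=6: a[fast]=0, fast++
slow=3 fast=7: a[fast]=0, fast++
slow=3 fast=8: a[fast]=0, fast++
slow=3 fast=9: a[fast]=9≠0 swap→a[3]=9, slow++,fast++
slow=4 fast=10: a[fast]=6≠0 swap→a[4]=6, slow++,fast++
slow=5 fast=11: a[fast]=7≠0 swap→a[5]=7, slow++,fast++

[6, 7, 9, 6, 7, 0, 0, 0, 0, 0, 0]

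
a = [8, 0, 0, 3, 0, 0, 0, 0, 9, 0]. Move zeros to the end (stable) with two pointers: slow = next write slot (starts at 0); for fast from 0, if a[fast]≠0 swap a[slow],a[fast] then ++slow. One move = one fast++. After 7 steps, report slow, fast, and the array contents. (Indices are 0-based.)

slow=2, fast=7, a=[8, 3, 0, 0, 0, 0, 0, 0, 9, 0]

(s=0,f=0) a[fast]=8≠0 swap→a[0]=8 → slow++,fast++
(s=1,f=1) a[fast]=0 → fast++
(s=1,f=2) a[fast]=0 → fast++
(s=1,f=3) a[fast]=3≠0 swap→a[1]=3 → slow++,fast++
(s=2,f=4) a[fast]=0 → fast++
(s=2,f=5) a[fast]=0 → fast++
(s=2,f=6) a[fast]=0 → fast++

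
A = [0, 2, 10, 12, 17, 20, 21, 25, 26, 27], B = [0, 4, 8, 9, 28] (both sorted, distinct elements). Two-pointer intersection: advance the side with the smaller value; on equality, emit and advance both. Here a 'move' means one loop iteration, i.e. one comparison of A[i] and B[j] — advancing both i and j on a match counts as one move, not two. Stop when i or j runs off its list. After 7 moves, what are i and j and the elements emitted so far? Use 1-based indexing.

i=5, j=5, emitted=[0]

i=1 j=1: 0==0 emit, i++,j++
i=2 j=2: 2<4, i++
i=3 j=2: 10>4, j++
i=3 j=3: 10>8, j++
i=3 j=4: 10>9, j++
i=3 j=5: 10<28, i++
i=4 j=5: 12<28, i++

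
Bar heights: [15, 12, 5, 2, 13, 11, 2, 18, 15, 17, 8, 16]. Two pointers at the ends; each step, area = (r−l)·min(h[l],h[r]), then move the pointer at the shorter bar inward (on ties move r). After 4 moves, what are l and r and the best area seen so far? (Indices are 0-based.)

[0,11] min(15,16)*11=165 best=165 * → l++
[1,11] min(12,16)*10=120 best=165 → l++
[2,11] min(5,16)*9=45 best=165 → l++
[3,11] min(2,16)*8=16 best=165 → l++

l=4, r=11, best area=165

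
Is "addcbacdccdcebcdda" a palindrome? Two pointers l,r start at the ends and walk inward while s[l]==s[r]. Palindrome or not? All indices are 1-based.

not a palindrome (mismatch at 6,13)

l=1 r=18: 'a'=='a', l++,r--
l=2 r=17: 'd'=='d', l++,r--
l=3 r=16: 'd'=='d', l++,r--
l=4 r=15: 'c'=='c', l++,r--
l=5 r=14: 'b'=='b', l++,r--
l=6 r=13: 'a'!='e', stop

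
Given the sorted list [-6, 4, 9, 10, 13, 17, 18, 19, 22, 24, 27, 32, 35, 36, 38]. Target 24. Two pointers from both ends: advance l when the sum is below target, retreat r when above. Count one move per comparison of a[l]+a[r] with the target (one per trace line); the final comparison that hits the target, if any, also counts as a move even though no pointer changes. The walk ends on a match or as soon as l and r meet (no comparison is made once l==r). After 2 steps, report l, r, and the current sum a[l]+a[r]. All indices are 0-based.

l=0, r=12, sum=29

[0,14] -6+38=32 >24 → r--
[0,13] -6+36=30 >24 → r--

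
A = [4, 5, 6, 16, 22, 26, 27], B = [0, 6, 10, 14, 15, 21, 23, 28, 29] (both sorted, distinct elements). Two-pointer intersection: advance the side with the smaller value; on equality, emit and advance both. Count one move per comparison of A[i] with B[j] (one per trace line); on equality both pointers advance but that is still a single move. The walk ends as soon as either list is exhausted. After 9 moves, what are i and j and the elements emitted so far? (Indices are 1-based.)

i=5, j=7, emitted=[6]

i=1 j=1: 4>0, j++
i=1 j=2: 4<6, i++
i=2 j=2: 5<6, i++
i=3 j=2: 6==6 emit, i++,j++
i=4 j=3: 16>10, j++
i=4 j=4: 16>14, j++
i=4 j=5: 16>15, j++
i=4 j=6: 16<21, i++
i=5 j=6: 22>21, j++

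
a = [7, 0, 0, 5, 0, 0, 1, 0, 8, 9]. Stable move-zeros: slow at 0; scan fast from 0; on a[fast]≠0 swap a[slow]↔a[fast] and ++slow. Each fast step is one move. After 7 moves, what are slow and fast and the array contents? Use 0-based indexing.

slow=3, fast=7, a=[7, 5, 1, 0, 0, 0, 0, 0, 8, 9]

(s=0,f=0) a[fast]=7≠0 swap→a[0]=7 → slow++,fast++
(s=1,f=1) a[fast]=0 → fast++
(s=1,f=2) a[fast]=0 → fast++
(s=1,f=3) a[fast]=5≠0 swap→a[1]=5 → slow++,fast++
(s=2,f=4) a[fast]=0 → fast++
(s=2,f=5) a[fast]=0 → fast++
(s=2,f=6) a[fast]=1≠0 swap→a[2]=1 → slow++,fast++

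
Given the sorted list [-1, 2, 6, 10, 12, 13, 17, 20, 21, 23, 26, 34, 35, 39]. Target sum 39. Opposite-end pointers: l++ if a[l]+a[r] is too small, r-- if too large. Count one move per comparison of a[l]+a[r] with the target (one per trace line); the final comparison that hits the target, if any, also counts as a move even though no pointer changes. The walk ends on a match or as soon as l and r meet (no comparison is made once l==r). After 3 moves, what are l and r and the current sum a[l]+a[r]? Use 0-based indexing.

[0,13] -1+39=38 <39 → l++
[1,13] 2+39=41 >39 → r--
[1,12] 2+35=37 <39 → l++

l=2, r=12, sum=41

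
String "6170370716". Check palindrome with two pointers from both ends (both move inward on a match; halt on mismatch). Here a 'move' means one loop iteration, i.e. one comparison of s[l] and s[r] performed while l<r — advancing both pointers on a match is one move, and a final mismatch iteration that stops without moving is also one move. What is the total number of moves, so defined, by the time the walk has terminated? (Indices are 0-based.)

l=0 r=9: '6'=='6', l++,r--
l=1 r=8: '1'=='1', l++,r--
l=2 r=7: '7'=='7', l++,r--
l=3 r=6: '0'=='0', l++,r--
l=4 r=5: '3'!='7', stop

5 moves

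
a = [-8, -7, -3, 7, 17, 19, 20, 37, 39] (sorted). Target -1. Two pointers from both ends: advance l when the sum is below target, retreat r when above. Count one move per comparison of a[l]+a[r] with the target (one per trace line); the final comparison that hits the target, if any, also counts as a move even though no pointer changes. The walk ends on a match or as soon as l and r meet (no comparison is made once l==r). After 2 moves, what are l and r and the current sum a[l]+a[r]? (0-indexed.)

[0,8] -8+39=31 >-1 → r--
[0,7] -8+37=29 >-1 → r--

l=0, r=6, sum=12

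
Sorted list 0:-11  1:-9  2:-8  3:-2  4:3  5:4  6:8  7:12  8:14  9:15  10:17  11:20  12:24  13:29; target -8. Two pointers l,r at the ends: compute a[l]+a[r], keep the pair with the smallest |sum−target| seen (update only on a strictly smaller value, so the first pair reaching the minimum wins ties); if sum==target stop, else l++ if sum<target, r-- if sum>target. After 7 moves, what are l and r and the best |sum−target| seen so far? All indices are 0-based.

l=0, r=6, best |Δ|=9

l=0 r=13: -11+29=18 d=26 *, r--
l=0 r=12: -11+24=13 d=21 *, r--
l=0 r=11: -11+20=9 d=17 *, r--
l=0 r=10: -11+17=6 d=14 *, r--
l=0 r=9: -11+15=4 d=12 *, r--
l=0 r=8: -11+14=3 d=11 *, r--
l=0 r=7: -11+12=1 d=9 *, r--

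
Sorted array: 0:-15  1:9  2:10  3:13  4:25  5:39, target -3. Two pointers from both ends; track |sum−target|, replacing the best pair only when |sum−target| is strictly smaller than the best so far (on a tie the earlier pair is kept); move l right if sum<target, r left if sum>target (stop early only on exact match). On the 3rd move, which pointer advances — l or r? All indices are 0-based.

r

l=0 r=5: -15+39=24 d=27 *, r--
l=0 r=4: -15+25=10 d=13 *, r--
l=0 r=3: -15+13=-2 d=1 *, r--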